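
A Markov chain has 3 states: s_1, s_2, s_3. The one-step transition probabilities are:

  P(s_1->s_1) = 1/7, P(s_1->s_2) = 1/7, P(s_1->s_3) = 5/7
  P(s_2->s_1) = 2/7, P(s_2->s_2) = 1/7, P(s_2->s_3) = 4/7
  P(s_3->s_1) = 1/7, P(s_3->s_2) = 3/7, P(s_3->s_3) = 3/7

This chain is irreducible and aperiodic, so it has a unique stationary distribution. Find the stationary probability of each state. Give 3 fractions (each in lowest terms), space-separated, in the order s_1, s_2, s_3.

Answer: 12/65 19/65 34/65

Derivation:
The stationary distribution satisfies pi = pi * P, i.e.:
  pi_s_1 = 1/7*pi_s_1 + 2/7*pi_s_2 + 1/7*pi_s_3
  pi_s_2 = 1/7*pi_s_1 + 1/7*pi_s_2 + 3/7*pi_s_3
  pi_s_3 = 5/7*pi_s_1 + 4/7*pi_s_2 + 3/7*pi_s_3
with normalization: pi_s_1 + pi_s_2 + pi_s_3 = 1.

Using the first 2 balance equations plus normalization, the linear system A*pi = b is:
  [-6/7, 2/7, 1/7] . pi = 0
  [1/7, -6/7, 3/7] . pi = 0
  [1, 1, 1] . pi = 1

Solving yields:
  pi_s_1 = 12/65
  pi_s_2 = 19/65
  pi_s_3 = 34/65

Verification (pi * P):
  12/65*1/7 + 19/65*2/7 + 34/65*1/7 = 12/65 = pi_s_1  (ok)
  12/65*1/7 + 19/65*1/7 + 34/65*3/7 = 19/65 = pi_s_2  (ok)
  12/65*5/7 + 19/65*4/7 + 34/65*3/7 = 34/65 = pi_s_3  (ok)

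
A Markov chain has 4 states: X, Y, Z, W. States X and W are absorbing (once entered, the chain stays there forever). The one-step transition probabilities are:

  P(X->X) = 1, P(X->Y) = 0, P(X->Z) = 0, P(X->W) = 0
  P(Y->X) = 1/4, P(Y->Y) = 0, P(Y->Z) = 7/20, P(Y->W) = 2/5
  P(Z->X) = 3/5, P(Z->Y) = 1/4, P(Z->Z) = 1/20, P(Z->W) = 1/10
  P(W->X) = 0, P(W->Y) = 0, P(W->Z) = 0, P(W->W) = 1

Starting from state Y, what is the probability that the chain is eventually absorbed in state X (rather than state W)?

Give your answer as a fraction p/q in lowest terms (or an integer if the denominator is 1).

Let a_i = P(absorbed in X | start in state i).
Boundary conditions: a_X = 1, a_W = 0.
For each transient state i, a_i = sum_j P(i->j) * a_j:
  a_Y = 1/4*a_X + 0*a_Y + 7/20*a_Z + 2/5*a_W
  a_Z = 3/5*a_X + 1/4*a_Y + 1/20*a_Z + 1/10*a_W

Substituting a_X = 1 and a_W = 0, rearrange to (I - Q) a = r where r[i] = P(i -> X):
  [1, -7/20] . (a_Y, a_Z) = 1/4
  [-1/4, 19/20] . (a_Y, a_Z) = 3/5

Solving yields:
  a_Y = 179/345
  a_Z = 53/69

Starting state is Y, so the absorption probability is a_Y = 179/345.

Answer: 179/345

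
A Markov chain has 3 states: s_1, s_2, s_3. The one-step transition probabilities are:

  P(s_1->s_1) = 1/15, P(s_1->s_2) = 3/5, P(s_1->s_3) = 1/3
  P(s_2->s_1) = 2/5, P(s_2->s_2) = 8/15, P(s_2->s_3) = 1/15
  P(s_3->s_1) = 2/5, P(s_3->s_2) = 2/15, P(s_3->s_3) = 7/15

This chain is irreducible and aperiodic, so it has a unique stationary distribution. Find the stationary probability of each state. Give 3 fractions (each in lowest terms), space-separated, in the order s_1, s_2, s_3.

The stationary distribution satisfies pi = pi * P, i.e.:
  pi_s_1 = 1/15*pi_s_1 + 2/5*pi_s_2 + 2/5*pi_s_3
  pi_s_2 = 3/5*pi_s_1 + 8/15*pi_s_2 + 2/15*pi_s_3
  pi_s_3 = 1/3*pi_s_1 + 1/15*pi_s_2 + 7/15*pi_s_3
with normalization: pi_s_1 + pi_s_2 + pi_s_3 = 1.

Using the first 2 balance equations plus normalization, the linear system A*pi = b is:
  [-14/15, 2/5, 2/5] . pi = 0
  [3/5, -7/15, 2/15] . pi = 0
  [1, 1, 1] . pi = 1

Solving yields:
  pi_s_1 = 3/10
  pi_s_2 = 41/90
  pi_s_3 = 11/45

Verification (pi * P):
  3/10*1/15 + 41/90*2/5 + 11/45*2/5 = 3/10 = pi_s_1  (ok)
  3/10*3/5 + 41/90*8/15 + 11/45*2/15 = 41/90 = pi_s_2  (ok)
  3/10*1/3 + 41/90*1/15 + 11/45*7/15 = 11/45 = pi_s_3  (ok)

Answer: 3/10 41/90 11/45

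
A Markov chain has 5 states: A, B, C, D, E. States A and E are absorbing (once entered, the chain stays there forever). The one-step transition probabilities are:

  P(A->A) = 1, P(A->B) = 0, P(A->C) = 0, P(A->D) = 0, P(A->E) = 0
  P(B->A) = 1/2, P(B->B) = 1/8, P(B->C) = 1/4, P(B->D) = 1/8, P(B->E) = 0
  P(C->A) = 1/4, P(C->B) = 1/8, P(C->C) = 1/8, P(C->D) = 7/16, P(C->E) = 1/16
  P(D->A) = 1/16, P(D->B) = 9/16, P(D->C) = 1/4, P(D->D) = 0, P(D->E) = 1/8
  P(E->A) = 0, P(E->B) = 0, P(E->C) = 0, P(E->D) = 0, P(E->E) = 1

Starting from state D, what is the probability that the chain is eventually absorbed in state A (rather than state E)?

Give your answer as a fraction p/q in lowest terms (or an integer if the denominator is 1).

Answer: 407/524

Derivation:
Let a_i = P(absorbed in A | start in state i).
Boundary conditions: a_A = 1, a_E = 0.
For each transient state i, a_i = sum_j P(i->j) * a_j:
  a_B = 1/2*a_A + 1/8*a_B + 1/4*a_C + 1/8*a_D + 0*a_E
  a_C = 1/4*a_A + 1/8*a_B + 1/8*a_C + 7/16*a_D + 1/16*a_E
  a_D = 1/16*a_A + 9/16*a_B + 1/4*a_C + 0*a_D + 1/8*a_E

Substituting a_A = 1 and a_E = 0, rearrange to (I - Q) a = r where r[i] = P(i -> A):
  [7/8, -1/4, -1/8] . (a_B, a_C, a_D) = 1/2
  [-1/8, 7/8, -7/16] . (a_B, a_C, a_D) = 1/4
  [-9/16, -1/4, 1] . (a_B, a_C, a_D) = 1/16

Solving yields:
  a_B = 239/262
  a_C = 843/1048
  a_D = 407/524

Starting state is D, so the absorption probability is a_D = 407/524.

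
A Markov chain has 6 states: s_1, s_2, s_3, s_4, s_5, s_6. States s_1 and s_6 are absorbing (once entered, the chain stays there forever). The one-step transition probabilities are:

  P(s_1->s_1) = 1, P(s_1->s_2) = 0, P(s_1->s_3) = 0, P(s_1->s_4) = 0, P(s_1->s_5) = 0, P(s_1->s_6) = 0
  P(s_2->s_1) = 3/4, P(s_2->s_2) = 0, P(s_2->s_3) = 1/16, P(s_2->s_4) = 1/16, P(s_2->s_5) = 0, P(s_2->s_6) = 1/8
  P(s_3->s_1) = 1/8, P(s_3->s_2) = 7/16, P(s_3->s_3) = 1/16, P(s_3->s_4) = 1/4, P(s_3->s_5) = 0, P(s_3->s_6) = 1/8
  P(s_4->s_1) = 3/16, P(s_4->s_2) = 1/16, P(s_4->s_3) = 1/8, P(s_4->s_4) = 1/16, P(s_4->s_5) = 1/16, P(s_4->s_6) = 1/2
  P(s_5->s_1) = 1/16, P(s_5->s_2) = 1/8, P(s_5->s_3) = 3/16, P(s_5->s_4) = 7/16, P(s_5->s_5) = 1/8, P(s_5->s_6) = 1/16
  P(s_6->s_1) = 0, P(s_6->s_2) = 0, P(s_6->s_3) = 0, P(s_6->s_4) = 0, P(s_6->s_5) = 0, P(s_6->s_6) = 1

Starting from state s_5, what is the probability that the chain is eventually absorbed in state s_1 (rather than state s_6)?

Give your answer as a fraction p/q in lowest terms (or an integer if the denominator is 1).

Let a_i = P(absorbed in s_1 | start in state i).
Boundary conditions: a_s_1 = 1, a_s_6 = 0.
For each transient state i, a_i = sum_j P(i->j) * a_j:
  a_s_2 = 3/4*a_s_1 + 0*a_s_2 + 1/16*a_s_3 + 1/16*a_s_4 + 0*a_s_5 + 1/8*a_s_6
  a_s_3 = 1/8*a_s_1 + 7/16*a_s_2 + 1/16*a_s_3 + 1/4*a_s_4 + 0*a_s_5 + 1/8*a_s_6
  a_s_4 = 3/16*a_s_1 + 1/16*a_s_2 + 1/8*a_s_3 + 1/16*a_s_4 + 1/16*a_s_5 + 1/2*a_s_6
  a_s_5 = 1/16*a_s_1 + 1/8*a_s_2 + 3/16*a_s_3 + 7/16*a_s_4 + 1/8*a_s_5 + 1/16*a_s_6

Substituting a_s_1 = 1 and a_s_6 = 0, rearrange to (I - Q) a = r where r[i] = P(i -> s_1):
  [1, -1/16, -1/16, 0] . (a_s_2, a_s_3, a_s_4, a_s_5) = 3/4
  [-7/16, 15/16, -1/4, 0] . (a_s_2, a_s_3, a_s_4, a_s_5) = 1/8
  [-1/16, -1/8, 15/16, -1/16] . (a_s_2, a_s_3, a_s_4, a_s_5) = 3/16
  [-1/8, -3/16, -7/16, 7/8] . (a_s_2, a_s_3, a_s_4, a_s_5) = 1/16

Solving yields:
  a_s_2 = 36337/44794
  a_s_3 = 27337/44794
  a_s_4 = 16527/44794
  a_s_5 = 11256/22397

Starting state is s_5, so the absorption probability is a_s_5 = 11256/22397.

Answer: 11256/22397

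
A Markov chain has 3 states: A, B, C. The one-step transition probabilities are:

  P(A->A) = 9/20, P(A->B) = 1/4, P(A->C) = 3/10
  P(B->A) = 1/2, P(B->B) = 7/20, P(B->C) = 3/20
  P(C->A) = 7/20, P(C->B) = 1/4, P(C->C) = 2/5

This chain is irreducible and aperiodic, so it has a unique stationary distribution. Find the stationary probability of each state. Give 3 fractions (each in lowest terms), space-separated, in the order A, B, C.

The stationary distribution satisfies pi = pi * P, i.e.:
  pi_A = 9/20*pi_A + 1/2*pi_B + 7/20*pi_C
  pi_B = 1/4*pi_A + 7/20*pi_B + 1/4*pi_C
  pi_C = 3/10*pi_A + 3/20*pi_B + 2/5*pi_C
with normalization: pi_A + pi_B + pi_C = 1.

Using the first 2 balance equations plus normalization, the linear system A*pi = b is:
  [-11/20, 1/2, 7/20] . pi = 0
  [1/4, -13/20, 1/4] . pi = 0
  [1, 1, 1] . pi = 1

Solving yields:
  pi_A = 47/108
  pi_B = 5/18
  pi_C = 31/108

Verification (pi * P):
  47/108*9/20 + 5/18*1/2 + 31/108*7/20 = 47/108 = pi_A  (ok)
  47/108*1/4 + 5/18*7/20 + 31/108*1/4 = 5/18 = pi_B  (ok)
  47/108*3/10 + 5/18*3/20 + 31/108*2/5 = 31/108 = pi_C  (ok)

Answer: 47/108 5/18 31/108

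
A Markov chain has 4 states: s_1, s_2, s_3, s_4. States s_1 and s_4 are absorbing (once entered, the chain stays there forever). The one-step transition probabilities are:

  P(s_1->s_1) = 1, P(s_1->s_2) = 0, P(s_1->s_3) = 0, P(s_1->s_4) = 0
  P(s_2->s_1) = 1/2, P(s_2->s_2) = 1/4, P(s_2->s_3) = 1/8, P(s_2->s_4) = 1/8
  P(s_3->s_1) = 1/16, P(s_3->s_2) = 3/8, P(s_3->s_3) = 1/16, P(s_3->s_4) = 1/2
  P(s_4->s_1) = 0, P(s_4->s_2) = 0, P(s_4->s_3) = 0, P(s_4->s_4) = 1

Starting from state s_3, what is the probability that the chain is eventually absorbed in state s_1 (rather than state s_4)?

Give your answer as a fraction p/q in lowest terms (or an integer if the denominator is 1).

Let a_i = P(absorbed in s_1 | start in state i).
Boundary conditions: a_s_1 = 1, a_s_4 = 0.
For each transient state i, a_i = sum_j P(i->j) * a_j:
  a_s_2 = 1/2*a_s_1 + 1/4*a_s_2 + 1/8*a_s_3 + 1/8*a_s_4
  a_s_3 = 1/16*a_s_1 + 3/8*a_s_2 + 1/16*a_s_3 + 1/2*a_s_4

Substituting a_s_1 = 1 and a_s_4 = 0, rearrange to (I - Q) a = r where r[i] = P(i -> s_1):
  [3/4, -1/8] . (a_s_2, a_s_3) = 1/2
  [-3/8, 15/16] . (a_s_2, a_s_3) = 1/16

Solving yields:
  a_s_2 = 61/84
  a_s_3 = 5/14

Starting state is s_3, so the absorption probability is a_s_3 = 5/14.

Answer: 5/14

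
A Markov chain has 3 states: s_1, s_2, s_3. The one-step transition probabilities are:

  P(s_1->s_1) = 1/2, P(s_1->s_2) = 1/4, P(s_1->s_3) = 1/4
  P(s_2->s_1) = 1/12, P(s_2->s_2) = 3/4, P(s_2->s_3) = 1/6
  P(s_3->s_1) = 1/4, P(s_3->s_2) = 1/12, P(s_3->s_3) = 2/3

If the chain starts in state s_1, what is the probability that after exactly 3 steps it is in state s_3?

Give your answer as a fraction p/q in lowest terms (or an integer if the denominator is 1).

Answer: 13/36

Derivation:
Computing P^3 by repeated multiplication:
P^1 =
  s_1: [1/2, 1/4, 1/4]
  s_2: [1/12, 3/4, 1/6]
  s_3: [1/4, 1/12, 2/3]
P^2 =
  s_1: [1/3, 1/3, 1/3]
  s_2: [7/48, 43/72, 37/144]
  s_3: [43/144, 13/72, 25/48]
P^3 =
  s_1: [5/18, 13/36, 13/36]
  s_2: [323/1728, 437/864, 59/192]
  s_3: [509/1728, 73/288, 781/1728]

(P^3)[s_1 -> s_3] = 13/36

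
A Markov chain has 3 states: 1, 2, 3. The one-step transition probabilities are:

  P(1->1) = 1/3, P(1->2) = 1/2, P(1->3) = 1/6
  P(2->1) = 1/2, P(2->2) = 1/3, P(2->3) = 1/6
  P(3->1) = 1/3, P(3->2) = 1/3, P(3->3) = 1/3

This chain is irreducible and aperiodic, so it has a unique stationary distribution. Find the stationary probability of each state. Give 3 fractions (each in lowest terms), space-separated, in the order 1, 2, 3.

The stationary distribution satisfies pi = pi * P, i.e.:
  pi_1 = 1/3*pi_1 + 1/2*pi_2 + 1/3*pi_3
  pi_2 = 1/2*pi_1 + 1/3*pi_2 + 1/3*pi_3
  pi_3 = 1/6*pi_1 + 1/6*pi_2 + 1/3*pi_3
with normalization: pi_1 + pi_2 + pi_3 = 1.

Using the first 2 balance equations plus normalization, the linear system A*pi = b is:
  [-2/3, 1/2, 1/3] . pi = 0
  [1/2, -2/3, 1/3] . pi = 0
  [1, 1, 1] . pi = 1

Solving yields:
  pi_1 = 2/5
  pi_2 = 2/5
  pi_3 = 1/5

Verification (pi * P):
  2/5*1/3 + 2/5*1/2 + 1/5*1/3 = 2/5 = pi_1  (ok)
  2/5*1/2 + 2/5*1/3 + 1/5*1/3 = 2/5 = pi_2  (ok)
  2/5*1/6 + 2/5*1/6 + 1/5*1/3 = 1/5 = pi_3  (ok)

Answer: 2/5 2/5 1/5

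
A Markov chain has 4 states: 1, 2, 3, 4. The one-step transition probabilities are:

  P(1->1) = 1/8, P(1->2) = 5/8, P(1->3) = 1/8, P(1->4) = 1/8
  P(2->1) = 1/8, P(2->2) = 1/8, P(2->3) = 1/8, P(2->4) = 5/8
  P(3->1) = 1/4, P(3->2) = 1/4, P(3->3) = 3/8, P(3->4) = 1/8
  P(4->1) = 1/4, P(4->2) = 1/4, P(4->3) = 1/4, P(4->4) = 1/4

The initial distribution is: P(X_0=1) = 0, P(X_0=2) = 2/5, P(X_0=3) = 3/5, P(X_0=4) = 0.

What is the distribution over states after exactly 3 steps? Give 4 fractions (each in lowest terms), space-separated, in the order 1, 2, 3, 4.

Answer: 3/16 23/80 111/512 789/2560

Derivation:
Propagating the distribution step by step (d_{t+1} = d_t * P):
d_0 = (1=0, 2=2/5, 3=3/5, 4=0)
  d_1[1] = 0*1/8 + 2/5*1/8 + 3/5*1/4 + 0*1/4 = 1/5
  d_1[2] = 0*5/8 + 2/5*1/8 + 3/5*1/4 + 0*1/4 = 1/5
  d_1[3] = 0*1/8 + 2/5*1/8 + 3/5*3/8 + 0*1/4 = 11/40
  d_1[4] = 0*1/8 + 2/5*5/8 + 3/5*1/8 + 0*1/4 = 13/40
d_1 = (1=1/5, 2=1/5, 3=11/40, 4=13/40)
  d_2[1] = 1/5*1/8 + 1/5*1/8 + 11/40*1/4 + 13/40*1/4 = 1/5
  d_2[2] = 1/5*5/8 + 1/5*1/8 + 11/40*1/4 + 13/40*1/4 = 3/10
  d_2[3] = 1/5*1/8 + 1/5*1/8 + 11/40*3/8 + 13/40*1/4 = 15/64
  d_2[4] = 1/5*1/8 + 1/5*5/8 + 11/40*1/8 + 13/40*1/4 = 17/64
d_2 = (1=1/5, 2=3/10, 3=15/64, 4=17/64)
  d_3[1] = 1/5*1/8 + 3/10*1/8 + 15/64*1/4 + 17/64*1/4 = 3/16
  d_3[2] = 1/5*5/8 + 3/10*1/8 + 15/64*1/4 + 17/64*1/4 = 23/80
  d_3[3] = 1/5*1/8 + 3/10*1/8 + 15/64*3/8 + 17/64*1/4 = 111/512
  d_3[4] = 1/5*1/8 + 3/10*5/8 + 15/64*1/8 + 17/64*1/4 = 789/2560
d_3 = (1=3/16, 2=23/80, 3=111/512, 4=789/2560)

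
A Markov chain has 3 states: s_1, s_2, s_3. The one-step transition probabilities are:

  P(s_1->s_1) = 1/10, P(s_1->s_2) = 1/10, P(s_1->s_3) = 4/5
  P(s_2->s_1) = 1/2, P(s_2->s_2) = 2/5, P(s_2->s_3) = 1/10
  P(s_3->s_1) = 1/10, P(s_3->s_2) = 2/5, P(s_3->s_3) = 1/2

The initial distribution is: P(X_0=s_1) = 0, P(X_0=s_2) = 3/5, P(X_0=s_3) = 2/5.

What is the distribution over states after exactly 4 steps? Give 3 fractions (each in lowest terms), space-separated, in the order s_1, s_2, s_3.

Propagating the distribution step by step (d_{t+1} = d_t * P):
d_0 = (s_1=0, s_2=3/5, s_3=2/5)
  d_1[s_1] = 0*1/10 + 3/5*1/2 + 2/5*1/10 = 17/50
  d_1[s_2] = 0*1/10 + 3/5*2/5 + 2/5*2/5 = 2/5
  d_1[s_3] = 0*4/5 + 3/5*1/10 + 2/5*1/2 = 13/50
d_1 = (s_1=17/50, s_2=2/5, s_3=13/50)
  d_2[s_1] = 17/50*1/10 + 2/5*1/2 + 13/50*1/10 = 13/50
  d_2[s_2] = 17/50*1/10 + 2/5*2/5 + 13/50*2/5 = 149/500
  d_2[s_3] = 17/50*4/5 + 2/5*1/10 + 13/50*1/2 = 221/500
d_2 = (s_1=13/50, s_2=149/500, s_3=221/500)
  d_3[s_1] = 13/50*1/10 + 149/500*1/2 + 221/500*1/10 = 137/625
  d_3[s_2] = 13/50*1/10 + 149/500*2/5 + 221/500*2/5 = 161/500
  d_3[s_3] = 13/50*4/5 + 149/500*1/10 + 221/500*1/2 = 1147/2500
d_3 = (s_1=137/625, s_2=161/500, s_3=1147/2500)
  d_4[s_1] = 137/625*1/10 + 161/500*1/2 + 1147/2500*1/10 = 143/625
  d_4[s_2] = 137/625*1/10 + 161/500*2/5 + 1147/2500*2/5 = 2089/6250
  d_4[s_3] = 137/625*4/5 + 161/500*1/10 + 1147/2500*1/2 = 2731/6250
d_4 = (s_1=143/625, s_2=2089/6250, s_3=2731/6250)

Answer: 143/625 2089/6250 2731/6250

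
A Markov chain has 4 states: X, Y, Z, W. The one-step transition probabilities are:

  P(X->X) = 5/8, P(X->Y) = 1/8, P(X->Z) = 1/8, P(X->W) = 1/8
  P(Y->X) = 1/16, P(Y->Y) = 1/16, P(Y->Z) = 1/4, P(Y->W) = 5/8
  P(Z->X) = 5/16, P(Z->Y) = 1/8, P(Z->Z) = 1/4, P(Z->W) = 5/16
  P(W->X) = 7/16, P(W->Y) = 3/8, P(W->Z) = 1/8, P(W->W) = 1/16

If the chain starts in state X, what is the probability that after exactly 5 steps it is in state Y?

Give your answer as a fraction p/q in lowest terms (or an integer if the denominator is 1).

Answer: 89549/524288

Derivation:
Computing P^5 by repeated multiplication:
P^1 =
  X: [5/8, 1/8, 1/8, 1/8]
  Y: [1/16, 1/16, 1/4, 5/8]
  Z: [5/16, 1/8, 1/4, 5/16]
  W: [7/16, 3/8, 1/8, 1/16]
P^2 =
  X: [63/128, 19/128, 5/32, 13/64]
  Y: [101/256, 71/256, 21/128, 21/128]
  Z: [107/256, 25/128, 11/64, 55/256]
  W: [93/256, 15/128, 3/16, 85/256]
P^3 =
  X: [931/2048, 341/2048, 167/1024, 221/1024]
  Y: [1585/4096, 609/4096, 369/2048, 291/1024]
  Z: [1725/4096, 341/2048, 175/1024, 989/4096]
  W: [1795/4096, 411/2048, 167/1024, 811/4096]
P^4 =
  X: [14415/32768, 5523/32768, 2723/16384, 923/4096]
  Y: [28297/65536, 12239/65536, 5443/32768, 7057/32768]
  Z: [28355/65536, 5733/32768, 2739/16384, 14759/65536]
  W: [27789/65536, 5307/32768, 2793/16384, 15961/65536]
P^5 =
  X: [228591/524288, 89549/524288, 43737/262144, 59337/262144]
  Y: [448437/1048576, 175289/1048576, 88661/524288, 30941/131072]
  Z: [453109/1048576, 89321/524288, 43979/262144, 240909/1048576]
  W: [456091/1048576, 92151/524288, 43661/262144, 233539/1048576]

(P^5)[X -> Y] = 89549/524288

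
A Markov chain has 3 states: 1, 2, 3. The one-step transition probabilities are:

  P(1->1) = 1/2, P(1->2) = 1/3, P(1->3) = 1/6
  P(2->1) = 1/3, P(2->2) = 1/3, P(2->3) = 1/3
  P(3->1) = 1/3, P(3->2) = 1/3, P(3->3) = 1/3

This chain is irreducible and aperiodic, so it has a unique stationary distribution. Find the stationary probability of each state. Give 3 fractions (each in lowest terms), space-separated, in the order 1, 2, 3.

The stationary distribution satisfies pi = pi * P, i.e.:
  pi_1 = 1/2*pi_1 + 1/3*pi_2 + 1/3*pi_3
  pi_2 = 1/3*pi_1 + 1/3*pi_2 + 1/3*pi_3
  pi_3 = 1/6*pi_1 + 1/3*pi_2 + 1/3*pi_3
with normalization: pi_1 + pi_2 + pi_3 = 1.

Using the first 2 balance equations plus normalization, the linear system A*pi = b is:
  [-1/2, 1/3, 1/3] . pi = 0
  [1/3, -2/3, 1/3] . pi = 0
  [1, 1, 1] . pi = 1

Solving yields:
  pi_1 = 2/5
  pi_2 = 1/3
  pi_3 = 4/15

Verification (pi * P):
  2/5*1/2 + 1/3*1/3 + 4/15*1/3 = 2/5 = pi_1  (ok)
  2/5*1/3 + 1/3*1/3 + 4/15*1/3 = 1/3 = pi_2  (ok)
  2/5*1/6 + 1/3*1/3 + 4/15*1/3 = 4/15 = pi_3  (ok)

Answer: 2/5 1/3 4/15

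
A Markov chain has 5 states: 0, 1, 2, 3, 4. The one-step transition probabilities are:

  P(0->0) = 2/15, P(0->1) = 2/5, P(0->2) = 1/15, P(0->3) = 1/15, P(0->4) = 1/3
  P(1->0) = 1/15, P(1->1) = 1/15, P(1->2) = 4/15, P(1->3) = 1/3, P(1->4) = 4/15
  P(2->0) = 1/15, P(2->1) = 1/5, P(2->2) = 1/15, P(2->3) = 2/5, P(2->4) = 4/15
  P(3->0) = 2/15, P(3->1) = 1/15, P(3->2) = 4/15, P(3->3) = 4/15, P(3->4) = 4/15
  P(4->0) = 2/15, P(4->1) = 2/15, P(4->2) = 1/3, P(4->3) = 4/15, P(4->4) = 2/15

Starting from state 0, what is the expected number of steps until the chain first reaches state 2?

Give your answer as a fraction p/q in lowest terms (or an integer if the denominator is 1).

Answer: 23305/5042

Derivation:
Let h_i = expected steps to first reach 2 from state i.
Boundary: h_2 = 0.
First-step equations for the other states:
  h_0 = 1 + 2/15*h_0 + 2/5*h_1 + 1/15*h_2 + 1/15*h_3 + 1/3*h_4
  h_1 = 1 + 1/15*h_0 + 1/15*h_1 + 4/15*h_2 + 1/3*h_3 + 4/15*h_4
  h_3 = 1 + 2/15*h_0 + 1/15*h_1 + 4/15*h_2 + 4/15*h_3 + 4/15*h_4
  h_4 = 1 + 2/15*h_0 + 2/15*h_1 + 1/3*h_2 + 4/15*h_3 + 2/15*h_4

Substituting h_2 = 0 and rearranging gives the linear system (I - Q) h = 1:
  [13/15, -2/5, -1/15, -1/3] . (h_0, h_1, h_3, h_4) = 1
  [-1/15, 14/15, -1/3, -4/15] . (h_0, h_1, h_3, h_4) = 1
  [-2/15, -1/15, 11/15, -4/15] . (h_0, h_1, h_3, h_4) = 1
  [-2/15, -2/15, -4/15, 13/15] . (h_0, h_1, h_3, h_4) = 1

Solving yields:
  h_0 = 23305/5042
  h_1 = 19305/5042
  h_3 = 19555/5042
  h_4 = 9195/2521

Starting state is 0, so the expected hitting time is h_0 = 23305/5042.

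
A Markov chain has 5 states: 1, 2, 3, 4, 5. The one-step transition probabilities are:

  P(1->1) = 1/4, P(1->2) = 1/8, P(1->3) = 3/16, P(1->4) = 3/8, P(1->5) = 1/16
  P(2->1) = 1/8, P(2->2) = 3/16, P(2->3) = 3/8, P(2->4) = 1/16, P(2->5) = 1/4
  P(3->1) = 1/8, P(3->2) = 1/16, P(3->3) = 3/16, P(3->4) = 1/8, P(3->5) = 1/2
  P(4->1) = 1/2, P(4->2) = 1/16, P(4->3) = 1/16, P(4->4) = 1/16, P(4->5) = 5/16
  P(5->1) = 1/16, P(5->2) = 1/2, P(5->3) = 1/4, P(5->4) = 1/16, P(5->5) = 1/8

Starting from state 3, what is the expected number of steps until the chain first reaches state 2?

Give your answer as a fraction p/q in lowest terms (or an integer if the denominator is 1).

Let h_i = expected steps to first reach 2 from state i.
Boundary: h_2 = 0.
First-step equations for the other states:
  h_1 = 1 + 1/4*h_1 + 1/8*h_2 + 3/16*h_3 + 3/8*h_4 + 1/16*h_5
  h_3 = 1 + 1/8*h_1 + 1/16*h_2 + 3/16*h_3 + 1/8*h_4 + 1/2*h_5
  h_4 = 1 + 1/2*h_1 + 1/16*h_2 + 1/16*h_3 + 1/16*h_4 + 5/16*h_5
  h_5 = 1 + 1/16*h_1 + 1/2*h_2 + 1/4*h_3 + 1/16*h_4 + 1/8*h_5

Substituting h_2 = 0 and rearranging gives the linear system (I - Q) h = 1:
  [3/4, -3/16, -3/8, -1/16] . (h_1, h_3, h_4, h_5) = 1
  [-1/8, 13/16, -1/8, -1/2] . (h_1, h_3, h_4, h_5) = 1
  [-1/2, -1/16, 15/16, -5/16] . (h_1, h_3, h_4, h_5) = 1
  [-1/16, -1/4, -1/16, 7/8] . (h_1, h_3, h_4, h_5) = 1

Solving yields:
  h_1 = 80624/14295
  h_3 = 71888/14295
  h_4 = 79136/14295
  h_5 = 16096/4765

Starting state is 3, so the expected hitting time is h_3 = 71888/14295.

Answer: 71888/14295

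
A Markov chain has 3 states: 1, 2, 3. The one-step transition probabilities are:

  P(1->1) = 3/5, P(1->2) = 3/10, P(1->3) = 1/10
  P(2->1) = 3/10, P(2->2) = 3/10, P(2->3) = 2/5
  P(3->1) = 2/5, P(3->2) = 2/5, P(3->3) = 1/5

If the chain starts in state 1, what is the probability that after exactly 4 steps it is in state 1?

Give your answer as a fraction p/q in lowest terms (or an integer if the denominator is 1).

Answer: 2307/5000

Derivation:
Computing P^4 by repeated multiplication:
P^1 =
  1: [3/5, 3/10, 1/10]
  2: [3/10, 3/10, 2/5]
  3: [2/5, 2/5, 1/5]
P^2 =
  1: [49/100, 31/100, 1/5]
  2: [43/100, 17/50, 23/100]
  3: [11/25, 8/25, 6/25]
P^3 =
  1: [467/1000, 8/25, 213/1000]
  2: [113/250, 323/1000, 9/40]
  3: [57/125, 81/250, 11/50]
P^4 =
  1: [2307/5000, 3213/10000, 2173/10000]
  2: [4581/10000, 129/400, 1097/5000]
  3: [1147/2500, 161/500, 137/625]

(P^4)[1 -> 1] = 2307/5000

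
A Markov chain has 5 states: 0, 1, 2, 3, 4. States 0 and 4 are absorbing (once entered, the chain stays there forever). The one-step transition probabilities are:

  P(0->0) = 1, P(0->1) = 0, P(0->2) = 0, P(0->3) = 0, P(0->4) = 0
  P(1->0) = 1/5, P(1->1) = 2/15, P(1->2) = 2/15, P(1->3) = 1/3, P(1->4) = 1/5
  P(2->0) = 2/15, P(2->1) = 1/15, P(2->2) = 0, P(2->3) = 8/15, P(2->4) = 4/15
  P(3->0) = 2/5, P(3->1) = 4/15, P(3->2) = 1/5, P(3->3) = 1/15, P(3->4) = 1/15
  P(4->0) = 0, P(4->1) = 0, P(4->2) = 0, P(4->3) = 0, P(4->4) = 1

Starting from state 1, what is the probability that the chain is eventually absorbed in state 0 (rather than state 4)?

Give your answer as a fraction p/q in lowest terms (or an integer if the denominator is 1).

Answer: 1190/2011

Derivation:
Let a_i = P(absorbed in 0 | start in state i).
Boundary conditions: a_0 = 1, a_4 = 0.
For each transient state i, a_i = sum_j P(i->j) * a_j:
  a_1 = 1/5*a_0 + 2/15*a_1 + 2/15*a_2 + 1/3*a_3 + 1/5*a_4
  a_2 = 2/15*a_0 + 1/15*a_1 + 0*a_2 + 8/15*a_3 + 4/15*a_4
  a_3 = 2/5*a_0 + 4/15*a_1 + 1/5*a_2 + 1/15*a_3 + 1/15*a_4

Substituting a_0 = 1 and a_4 = 0, rearrange to (I - Q) a = r where r[i] = P(i -> 0):
  [13/15, -2/15, -1/3] . (a_1, a_2, a_3) = 1/5
  [-1/15, 1, -8/15] . (a_1, a_2, a_3) = 2/15
  [-4/15, -1/5, 14/15] . (a_1, a_2, a_3) = 2/5

Solving yields:
  a_1 = 1190/2011
  a_2 = 1116/2011
  a_3 = 1441/2011

Starting state is 1, so the absorption probability is a_1 = 1190/2011.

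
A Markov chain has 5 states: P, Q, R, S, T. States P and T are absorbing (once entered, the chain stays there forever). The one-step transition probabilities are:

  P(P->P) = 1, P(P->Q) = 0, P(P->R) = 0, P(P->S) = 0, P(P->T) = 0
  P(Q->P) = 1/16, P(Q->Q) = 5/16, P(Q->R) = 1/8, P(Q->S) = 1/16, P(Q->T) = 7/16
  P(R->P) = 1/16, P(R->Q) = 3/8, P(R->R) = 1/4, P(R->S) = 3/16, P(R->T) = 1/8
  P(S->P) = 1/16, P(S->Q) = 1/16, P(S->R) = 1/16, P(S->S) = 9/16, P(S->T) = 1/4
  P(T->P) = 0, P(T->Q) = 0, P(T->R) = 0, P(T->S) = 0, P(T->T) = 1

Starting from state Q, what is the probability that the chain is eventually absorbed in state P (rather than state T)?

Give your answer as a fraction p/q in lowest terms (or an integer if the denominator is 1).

Let a_i = P(absorbed in P | start in state i).
Boundary conditions: a_P = 1, a_T = 0.
For each transient state i, a_i = sum_j P(i->j) * a_j:
  a_Q = 1/16*a_P + 5/16*a_Q + 1/8*a_R + 1/16*a_S + 7/16*a_T
  a_R = 1/16*a_P + 3/8*a_Q + 1/4*a_R + 3/16*a_S + 1/8*a_T
  a_S = 1/16*a_P + 1/16*a_Q + 1/16*a_R + 9/16*a_S + 1/4*a_T

Substituting a_P = 1 and a_T = 0, rearrange to (I - Q) a = r where r[i] = P(i -> P):
  [11/16, -1/8, -1/16] . (a_Q, a_R, a_S) = 1/16
  [-3/8, 3/4, -3/16] . (a_Q, a_R, a_S) = 1/16
  [-1/16, -1/16, 7/16] . (a_Q, a_R, a_S) = 1/16

Solving yields:
  a_Q = 38/261
  a_R = 160/783
  a_S = 151/783

Starting state is Q, so the absorption probability is a_Q = 38/261.

Answer: 38/261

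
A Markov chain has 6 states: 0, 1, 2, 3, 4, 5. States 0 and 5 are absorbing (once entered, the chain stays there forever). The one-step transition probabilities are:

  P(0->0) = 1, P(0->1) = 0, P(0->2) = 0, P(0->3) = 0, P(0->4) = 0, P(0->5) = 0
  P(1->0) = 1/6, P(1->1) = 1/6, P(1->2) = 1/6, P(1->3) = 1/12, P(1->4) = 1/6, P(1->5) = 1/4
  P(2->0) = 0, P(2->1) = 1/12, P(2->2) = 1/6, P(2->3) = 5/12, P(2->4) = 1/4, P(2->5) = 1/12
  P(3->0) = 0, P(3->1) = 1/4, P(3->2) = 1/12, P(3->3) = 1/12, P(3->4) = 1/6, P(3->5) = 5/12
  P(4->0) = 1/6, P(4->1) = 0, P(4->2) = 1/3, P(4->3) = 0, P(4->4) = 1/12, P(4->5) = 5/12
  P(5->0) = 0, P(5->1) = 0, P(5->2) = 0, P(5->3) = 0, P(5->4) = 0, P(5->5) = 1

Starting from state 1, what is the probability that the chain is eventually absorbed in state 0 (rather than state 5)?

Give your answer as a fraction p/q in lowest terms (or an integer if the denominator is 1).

Let a_i = P(absorbed in 0 | start in state i).
Boundary conditions: a_0 = 1, a_5 = 0.
For each transient state i, a_i = sum_j P(i->j) * a_j:
  a_1 = 1/6*a_0 + 1/6*a_1 + 1/6*a_2 + 1/12*a_3 + 1/6*a_4 + 1/4*a_5
  a_2 = 0*a_0 + 1/12*a_1 + 1/6*a_2 + 5/12*a_3 + 1/4*a_4 + 1/12*a_5
  a_3 = 0*a_0 + 1/4*a_1 + 1/12*a_2 + 1/12*a_3 + 1/6*a_4 + 5/12*a_5
  a_4 = 1/6*a_0 + 0*a_1 + 1/3*a_2 + 0*a_3 + 1/12*a_4 + 5/12*a_5

Substituting a_0 = 1 and a_5 = 0, rearrange to (I - Q) a = r where r[i] = P(i -> 0):
  [5/6, -1/6, -1/12, -1/6] . (a_1, a_2, a_3, a_4) = 1/6
  [-1/12, 5/6, -5/12, -1/4] . (a_1, a_2, a_3, a_4) = 0
  [-1/4, -1/12, 11/12, -1/6] . (a_1, a_2, a_3, a_4) = 0
  [0, -1/3, 0, 11/12] . (a_1, a_2, a_3, a_4) = 1/6

Solving yields:
  a_1 = 2604/8737
  a_2 = 1522/8737
  a_3 = 1238/8737
  a_4 = 2142/8737

Starting state is 1, so the absorption probability is a_1 = 2604/8737.

Answer: 2604/8737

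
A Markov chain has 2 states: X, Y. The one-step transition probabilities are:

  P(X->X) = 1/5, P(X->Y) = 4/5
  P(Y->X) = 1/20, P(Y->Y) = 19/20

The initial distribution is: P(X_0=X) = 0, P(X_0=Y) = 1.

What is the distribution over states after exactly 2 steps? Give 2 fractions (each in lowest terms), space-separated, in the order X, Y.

Answer: 23/400 377/400

Derivation:
Propagating the distribution step by step (d_{t+1} = d_t * P):
d_0 = (X=0, Y=1)
  d_1[X] = 0*1/5 + 1*1/20 = 1/20
  d_1[Y] = 0*4/5 + 1*19/20 = 19/20
d_1 = (X=1/20, Y=19/20)
  d_2[X] = 1/20*1/5 + 19/20*1/20 = 23/400
  d_2[Y] = 1/20*4/5 + 19/20*19/20 = 377/400
d_2 = (X=23/400, Y=377/400)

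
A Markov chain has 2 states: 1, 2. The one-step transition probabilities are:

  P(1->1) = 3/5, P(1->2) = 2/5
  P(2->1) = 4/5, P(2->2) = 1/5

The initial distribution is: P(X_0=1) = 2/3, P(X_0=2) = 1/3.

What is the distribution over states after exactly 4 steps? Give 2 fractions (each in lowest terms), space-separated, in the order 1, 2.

Answer: 2/3 1/3

Derivation:
Propagating the distribution step by step (d_{t+1} = d_t * P):
d_0 = (1=2/3, 2=1/3)
  d_1[1] = 2/3*3/5 + 1/3*4/5 = 2/3
  d_1[2] = 2/3*2/5 + 1/3*1/5 = 1/3
d_1 = (1=2/3, 2=1/3)
  d_2[1] = 2/3*3/5 + 1/3*4/5 = 2/3
  d_2[2] = 2/3*2/5 + 1/3*1/5 = 1/3
d_2 = (1=2/3, 2=1/3)
  d_3[1] = 2/3*3/5 + 1/3*4/5 = 2/3
  d_3[2] = 2/3*2/5 + 1/3*1/5 = 1/3
d_3 = (1=2/3, 2=1/3)
  d_4[1] = 2/3*3/5 + 1/3*4/5 = 2/3
  d_4[2] = 2/3*2/5 + 1/3*1/5 = 1/3
d_4 = (1=2/3, 2=1/3)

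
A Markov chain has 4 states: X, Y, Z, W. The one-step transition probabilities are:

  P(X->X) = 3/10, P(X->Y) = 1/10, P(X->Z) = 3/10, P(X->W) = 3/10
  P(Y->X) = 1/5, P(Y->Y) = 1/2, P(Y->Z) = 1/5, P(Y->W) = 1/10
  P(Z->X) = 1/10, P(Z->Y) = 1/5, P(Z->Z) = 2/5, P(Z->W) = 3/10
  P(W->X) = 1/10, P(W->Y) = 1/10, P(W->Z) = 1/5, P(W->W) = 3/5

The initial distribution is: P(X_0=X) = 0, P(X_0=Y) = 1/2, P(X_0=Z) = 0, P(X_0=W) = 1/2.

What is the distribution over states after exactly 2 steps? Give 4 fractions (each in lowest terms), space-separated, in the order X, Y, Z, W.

Propagating the distribution step by step (d_{t+1} = d_t * P):
d_0 = (X=0, Y=1/2, Z=0, W=1/2)
  d_1[X] = 0*3/10 + 1/2*1/5 + 0*1/10 + 1/2*1/10 = 3/20
  d_1[Y] = 0*1/10 + 1/2*1/2 + 0*1/5 + 1/2*1/10 = 3/10
  d_1[Z] = 0*3/10 + 1/2*1/5 + 0*2/5 + 1/2*1/5 = 1/5
  d_1[W] = 0*3/10 + 1/2*1/10 + 0*3/10 + 1/2*3/5 = 7/20
d_1 = (X=3/20, Y=3/10, Z=1/5, W=7/20)
  d_2[X] = 3/20*3/10 + 3/10*1/5 + 1/5*1/10 + 7/20*1/10 = 4/25
  d_2[Y] = 3/20*1/10 + 3/10*1/2 + 1/5*1/5 + 7/20*1/10 = 6/25
  d_2[Z] = 3/20*3/10 + 3/10*1/5 + 1/5*2/5 + 7/20*1/5 = 51/200
  d_2[W] = 3/20*3/10 + 3/10*1/10 + 1/5*3/10 + 7/20*3/5 = 69/200
d_2 = (X=4/25, Y=6/25, Z=51/200, W=69/200)

Answer: 4/25 6/25 51/200 69/200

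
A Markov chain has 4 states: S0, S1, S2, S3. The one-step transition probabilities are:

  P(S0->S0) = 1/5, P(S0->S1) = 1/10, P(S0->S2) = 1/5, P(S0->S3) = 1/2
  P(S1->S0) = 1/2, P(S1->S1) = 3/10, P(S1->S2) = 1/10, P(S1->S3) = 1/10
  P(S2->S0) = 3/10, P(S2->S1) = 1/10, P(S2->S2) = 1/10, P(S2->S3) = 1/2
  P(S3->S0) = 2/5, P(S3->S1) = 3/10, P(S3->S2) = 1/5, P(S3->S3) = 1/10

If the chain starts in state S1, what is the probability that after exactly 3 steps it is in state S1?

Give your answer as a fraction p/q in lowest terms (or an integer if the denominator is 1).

Answer: 51/250

Derivation:
Computing P^3 by repeated multiplication:
P^1 =
  S0: [1/5, 1/10, 1/5, 1/2]
  S1: [1/2, 3/10, 1/10, 1/10]
  S2: [3/10, 1/10, 1/10, 1/2]
  S3: [2/5, 3/10, 1/5, 1/10]
P^2 =
  S0: [7/20, 11/50, 17/100, 13/50]
  S1: [8/25, 9/50, 4/25, 17/50]
  S2: [17/50, 11/50, 9/50, 13/50]
  S3: [33/100, 9/50, 3/20, 17/50]
P^3 =
  S0: [67/200, 49/250, 161/1000, 77/250]
  S1: [169/500, 51/250, 83/500, 73/250]
  S2: [42/125, 49/250, 4/25, 77/250]
  S3: [337/1000, 51/250, 167/1000, 73/250]

(P^3)[S1 -> S1] = 51/250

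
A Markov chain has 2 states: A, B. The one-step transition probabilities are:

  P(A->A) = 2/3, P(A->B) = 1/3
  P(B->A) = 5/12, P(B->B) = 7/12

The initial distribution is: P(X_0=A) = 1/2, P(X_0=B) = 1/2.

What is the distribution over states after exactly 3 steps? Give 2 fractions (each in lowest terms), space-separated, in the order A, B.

Propagating the distribution step by step (d_{t+1} = d_t * P):
d_0 = (A=1/2, B=1/2)
  d_1[A] = 1/2*2/3 + 1/2*5/12 = 13/24
  d_1[B] = 1/2*1/3 + 1/2*7/12 = 11/24
d_1 = (A=13/24, B=11/24)
  d_2[A] = 13/24*2/3 + 11/24*5/12 = 53/96
  d_2[B] = 13/24*1/3 + 11/24*7/12 = 43/96
d_2 = (A=53/96, B=43/96)
  d_3[A] = 53/96*2/3 + 43/96*5/12 = 71/128
  d_3[B] = 53/96*1/3 + 43/96*7/12 = 57/128
d_3 = (A=71/128, B=57/128)

Answer: 71/128 57/128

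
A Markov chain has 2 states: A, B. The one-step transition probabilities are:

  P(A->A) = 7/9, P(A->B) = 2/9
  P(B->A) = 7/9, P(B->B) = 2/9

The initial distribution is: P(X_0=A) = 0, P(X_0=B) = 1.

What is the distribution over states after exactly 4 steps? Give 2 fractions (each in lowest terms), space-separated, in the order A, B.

Answer: 7/9 2/9

Derivation:
Propagating the distribution step by step (d_{t+1} = d_t * P):
d_0 = (A=0, B=1)
  d_1[A] = 0*7/9 + 1*7/9 = 7/9
  d_1[B] = 0*2/9 + 1*2/9 = 2/9
d_1 = (A=7/9, B=2/9)
  d_2[A] = 7/9*7/9 + 2/9*7/9 = 7/9
  d_2[B] = 7/9*2/9 + 2/9*2/9 = 2/9
d_2 = (A=7/9, B=2/9)
  d_3[A] = 7/9*7/9 + 2/9*7/9 = 7/9
  d_3[B] = 7/9*2/9 + 2/9*2/9 = 2/9
d_3 = (A=7/9, B=2/9)
  d_4[A] = 7/9*7/9 + 2/9*7/9 = 7/9
  d_4[B] = 7/9*2/9 + 2/9*2/9 = 2/9
d_4 = (A=7/9, B=2/9)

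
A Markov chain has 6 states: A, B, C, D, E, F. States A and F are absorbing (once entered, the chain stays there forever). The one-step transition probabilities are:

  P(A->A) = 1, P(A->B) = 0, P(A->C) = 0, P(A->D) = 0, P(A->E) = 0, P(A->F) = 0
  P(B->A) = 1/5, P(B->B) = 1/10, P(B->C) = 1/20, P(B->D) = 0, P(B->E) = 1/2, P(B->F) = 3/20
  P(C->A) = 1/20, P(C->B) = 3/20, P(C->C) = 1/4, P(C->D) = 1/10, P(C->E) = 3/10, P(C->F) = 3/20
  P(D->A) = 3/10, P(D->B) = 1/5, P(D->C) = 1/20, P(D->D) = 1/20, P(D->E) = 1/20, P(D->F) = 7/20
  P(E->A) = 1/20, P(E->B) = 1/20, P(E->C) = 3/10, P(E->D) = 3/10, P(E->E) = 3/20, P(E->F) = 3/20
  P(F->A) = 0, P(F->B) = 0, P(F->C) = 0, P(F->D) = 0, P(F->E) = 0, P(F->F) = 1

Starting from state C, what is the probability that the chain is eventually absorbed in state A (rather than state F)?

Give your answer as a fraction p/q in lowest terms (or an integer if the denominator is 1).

Answer: 21922/59945

Derivation:
Let a_i = P(absorbed in A | start in state i).
Boundary conditions: a_A = 1, a_F = 0.
For each transient state i, a_i = sum_j P(i->j) * a_j:
  a_B = 1/5*a_A + 1/10*a_B + 1/20*a_C + 0*a_D + 1/2*a_E + 3/20*a_F
  a_C = 1/20*a_A + 3/20*a_B + 1/4*a_C + 1/10*a_D + 3/10*a_E + 3/20*a_F
  a_D = 3/10*a_A + 1/5*a_B + 1/20*a_C + 1/20*a_D + 1/20*a_E + 7/20*a_F
  a_E = 1/20*a_A + 1/20*a_B + 3/10*a_C + 3/10*a_D + 3/20*a_E + 3/20*a_F

Substituting a_A = 1 and a_F = 0, rearrange to (I - Q) a = r where r[i] = P(i -> A):
  [9/10, -1/20, 0, -1/2] . (a_B, a_C, a_D, a_E) = 1/5
  [-3/20, 3/4, -1/10, -3/10] . (a_B, a_C, a_D, a_E) = 1/20
  [-1/5, -1/20, 19/20, -1/20] . (a_B, a_C, a_D, a_E) = 3/10
  [-1/20, -3/10, -3/10, 17/20] . (a_B, a_C, a_D, a_E) = 1/20

Solving yields:
  a_B = 26959/59945
  a_C = 21922/59945
  a_D = 26936/59945
  a_E = 22356/59945

Starting state is C, so the absorption probability is a_C = 21922/59945.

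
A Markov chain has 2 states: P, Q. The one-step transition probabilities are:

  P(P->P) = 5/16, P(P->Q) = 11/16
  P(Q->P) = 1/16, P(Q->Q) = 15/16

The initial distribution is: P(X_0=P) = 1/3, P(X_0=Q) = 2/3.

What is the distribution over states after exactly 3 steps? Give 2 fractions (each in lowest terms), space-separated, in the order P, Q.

Answer: 67/768 701/768

Derivation:
Propagating the distribution step by step (d_{t+1} = d_t * P):
d_0 = (P=1/3, Q=2/3)
  d_1[P] = 1/3*5/16 + 2/3*1/16 = 7/48
  d_1[Q] = 1/3*11/16 + 2/3*15/16 = 41/48
d_1 = (P=7/48, Q=41/48)
  d_2[P] = 7/48*5/16 + 41/48*1/16 = 19/192
  d_2[Q] = 7/48*11/16 + 41/48*15/16 = 173/192
d_2 = (P=19/192, Q=173/192)
  d_3[P] = 19/192*5/16 + 173/192*1/16 = 67/768
  d_3[Q] = 19/192*11/16 + 173/192*15/16 = 701/768
d_3 = (P=67/768, Q=701/768)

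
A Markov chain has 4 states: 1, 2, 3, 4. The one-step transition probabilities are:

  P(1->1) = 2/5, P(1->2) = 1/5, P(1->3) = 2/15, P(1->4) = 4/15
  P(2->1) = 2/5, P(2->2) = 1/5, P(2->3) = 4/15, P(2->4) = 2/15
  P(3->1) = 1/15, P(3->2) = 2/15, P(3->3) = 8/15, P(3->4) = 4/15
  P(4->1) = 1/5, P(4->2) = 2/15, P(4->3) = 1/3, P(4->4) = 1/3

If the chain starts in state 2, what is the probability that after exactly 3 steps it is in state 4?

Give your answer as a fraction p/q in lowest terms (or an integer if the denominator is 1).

Computing P^3 by repeated multiplication:
P^1 =
  1: [2/5, 1/5, 2/15, 4/15]
  2: [2/5, 1/5, 4/15, 2/15]
  3: [1/15, 2/15, 8/15, 4/15]
  4: [1/5, 2/15, 1/3, 1/3]
P^2 =
  1: [68/225, 13/75, 4/15, 58/225]
  2: [64/225, 13/75, 22/75, 56/225]
  3: [38/225, 11/75, 94/225, 4/15]
  4: [2/9, 7/45, 79/225, 61/225]
P^3 =
  1: [292/1125, 557/3375, 118/375, 176/675]
  2: [284/1125, 553/3375, 364/1125, 878/3375]
  3: [28/135, 521/3375, 28/75, 298/1125]
  4: [772/3375, 107/675, 1177/3375, 33/125]

(P^3)[2 -> 4] = 878/3375

Answer: 878/3375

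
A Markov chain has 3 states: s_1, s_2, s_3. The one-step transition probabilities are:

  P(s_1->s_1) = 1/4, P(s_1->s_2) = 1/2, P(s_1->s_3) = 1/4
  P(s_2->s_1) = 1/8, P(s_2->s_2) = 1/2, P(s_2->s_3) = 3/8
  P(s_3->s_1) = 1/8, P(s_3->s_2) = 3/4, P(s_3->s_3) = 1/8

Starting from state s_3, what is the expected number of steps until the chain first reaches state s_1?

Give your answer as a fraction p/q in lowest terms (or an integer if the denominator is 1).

Answer: 8

Derivation:
Let h_i = expected steps to first reach s_1 from state i.
Boundary: h_s_1 = 0.
First-step equations for the other states:
  h_s_2 = 1 + 1/8*h_s_1 + 1/2*h_s_2 + 3/8*h_s_3
  h_s_3 = 1 + 1/8*h_s_1 + 3/4*h_s_2 + 1/8*h_s_3

Substituting h_s_1 = 0 and rearranging gives the linear system (I - Q) h = 1:
  [1/2, -3/8] . (h_s_2, h_s_3) = 1
  [-3/4, 7/8] . (h_s_2, h_s_3) = 1

Solving yields:
  h_s_2 = 8
  h_s_3 = 8

Starting state is s_3, so the expected hitting time is h_s_3 = 8.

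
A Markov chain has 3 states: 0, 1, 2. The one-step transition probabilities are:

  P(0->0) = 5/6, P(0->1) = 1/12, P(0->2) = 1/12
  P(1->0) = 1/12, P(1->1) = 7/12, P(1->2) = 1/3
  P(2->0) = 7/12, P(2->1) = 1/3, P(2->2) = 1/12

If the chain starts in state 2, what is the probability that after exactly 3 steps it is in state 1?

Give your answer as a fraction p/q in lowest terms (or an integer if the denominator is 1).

Answer: 25/96

Derivation:
Computing P^3 by repeated multiplication:
P^1 =
  0: [5/6, 1/12, 1/12]
  1: [1/12, 7/12, 1/3]
  2: [7/12, 1/3, 1/12]
P^2 =
  0: [3/4, 7/48, 5/48]
  1: [5/16, 11/24, 11/48]
  2: [9/16, 13/48, 1/6]
P^3 =
  0: [67/96, 35/192, 23/192]
  1: [83/192, 71/192, 19/96]
  2: [113/192, 25/96, 29/192]

(P^3)[2 -> 1] = 25/96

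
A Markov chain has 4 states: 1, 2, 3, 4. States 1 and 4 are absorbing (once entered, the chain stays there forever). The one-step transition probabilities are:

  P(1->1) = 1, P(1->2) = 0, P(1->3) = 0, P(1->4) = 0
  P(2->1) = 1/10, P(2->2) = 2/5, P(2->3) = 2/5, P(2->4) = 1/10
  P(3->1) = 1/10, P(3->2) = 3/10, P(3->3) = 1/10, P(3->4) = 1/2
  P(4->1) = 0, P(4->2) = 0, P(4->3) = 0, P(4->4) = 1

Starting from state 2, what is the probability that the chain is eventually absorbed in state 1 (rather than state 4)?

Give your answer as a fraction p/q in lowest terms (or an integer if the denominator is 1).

Answer: 13/42

Derivation:
Let a_i = P(absorbed in 1 | start in state i).
Boundary conditions: a_1 = 1, a_4 = 0.
For each transient state i, a_i = sum_j P(i->j) * a_j:
  a_2 = 1/10*a_1 + 2/5*a_2 + 2/5*a_3 + 1/10*a_4
  a_3 = 1/10*a_1 + 3/10*a_2 + 1/10*a_3 + 1/2*a_4

Substituting a_1 = 1 and a_4 = 0, rearrange to (I - Q) a = r where r[i] = P(i -> 1):
  [3/5, -2/5] . (a_2, a_3) = 1/10
  [-3/10, 9/10] . (a_2, a_3) = 1/10

Solving yields:
  a_2 = 13/42
  a_3 = 3/14

Starting state is 2, so the absorption probability is a_2 = 13/42.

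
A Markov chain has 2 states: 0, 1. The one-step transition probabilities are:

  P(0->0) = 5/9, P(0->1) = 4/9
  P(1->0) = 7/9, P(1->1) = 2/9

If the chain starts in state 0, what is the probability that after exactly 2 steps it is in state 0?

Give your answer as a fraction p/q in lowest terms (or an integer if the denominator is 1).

Computing P^2 by repeated multiplication:
P^1 =
  0: [5/9, 4/9]
  1: [7/9, 2/9]
P^2 =
  0: [53/81, 28/81]
  1: [49/81, 32/81]

(P^2)[0 -> 0] = 53/81

Answer: 53/81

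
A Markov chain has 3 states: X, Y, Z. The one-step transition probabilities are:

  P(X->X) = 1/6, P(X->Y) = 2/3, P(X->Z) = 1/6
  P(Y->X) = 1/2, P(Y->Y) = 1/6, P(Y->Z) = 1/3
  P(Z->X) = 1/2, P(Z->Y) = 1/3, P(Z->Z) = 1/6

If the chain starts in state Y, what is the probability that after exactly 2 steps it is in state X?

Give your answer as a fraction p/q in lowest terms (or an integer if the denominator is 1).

Computing P^2 by repeated multiplication:
P^1 =
  X: [1/6, 2/3, 1/6]
  Y: [1/2, 1/6, 1/3]
  Z: [1/2, 1/3, 1/6]
P^2 =
  X: [4/9, 5/18, 5/18]
  Y: [1/3, 17/36, 7/36]
  Z: [1/3, 4/9, 2/9]

(P^2)[Y -> X] = 1/3

Answer: 1/3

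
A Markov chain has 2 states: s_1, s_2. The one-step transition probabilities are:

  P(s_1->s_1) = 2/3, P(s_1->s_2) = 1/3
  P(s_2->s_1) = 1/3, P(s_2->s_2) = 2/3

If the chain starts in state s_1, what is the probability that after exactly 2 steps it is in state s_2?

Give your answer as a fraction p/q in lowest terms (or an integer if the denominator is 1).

Answer: 4/9

Derivation:
Computing P^2 by repeated multiplication:
P^1 =
  s_1: [2/3, 1/3]
  s_2: [1/3, 2/3]
P^2 =
  s_1: [5/9, 4/9]
  s_2: [4/9, 5/9]

(P^2)[s_1 -> s_2] = 4/9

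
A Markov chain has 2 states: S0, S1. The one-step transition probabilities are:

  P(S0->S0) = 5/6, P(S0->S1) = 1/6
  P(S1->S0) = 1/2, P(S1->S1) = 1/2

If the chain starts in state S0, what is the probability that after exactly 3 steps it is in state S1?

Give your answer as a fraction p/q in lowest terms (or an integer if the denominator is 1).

Answer: 13/54

Derivation:
Computing P^3 by repeated multiplication:
P^1 =
  S0: [5/6, 1/6]
  S1: [1/2, 1/2]
P^2 =
  S0: [7/9, 2/9]
  S1: [2/3, 1/3]
P^3 =
  S0: [41/54, 13/54]
  S1: [13/18, 5/18]

(P^3)[S0 -> S1] = 13/54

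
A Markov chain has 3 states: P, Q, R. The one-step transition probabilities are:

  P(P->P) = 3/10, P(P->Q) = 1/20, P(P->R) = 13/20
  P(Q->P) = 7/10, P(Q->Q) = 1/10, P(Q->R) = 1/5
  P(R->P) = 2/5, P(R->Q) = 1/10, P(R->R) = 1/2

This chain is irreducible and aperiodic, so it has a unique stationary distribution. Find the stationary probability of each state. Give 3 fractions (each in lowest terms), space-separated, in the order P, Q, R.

The stationary distribution satisfies pi = pi * P, i.e.:
  pi_P = 3/10*pi_P + 7/10*pi_Q + 2/5*pi_R
  pi_Q = 1/20*pi_P + 1/10*pi_Q + 1/10*pi_R
  pi_R = 13/20*pi_P + 1/5*pi_Q + 1/2*pi_R
with normalization: pi_P + pi_Q + pi_R = 1.

Using the first 2 balance equations plus normalization, the linear system A*pi = b is:
  [-7/10, 7/10, 2/5] . pi = 0
  [1/20, -9/10, 1/10] . pi = 0
  [1, 1, 1] . pi = 1

Solving yields:
  pi_P = 86/223
  pi_Q = 18/223
  pi_R = 119/223

Verification (pi * P):
  86/223*3/10 + 18/223*7/10 + 119/223*2/5 = 86/223 = pi_P  (ok)
  86/223*1/20 + 18/223*1/10 + 119/223*1/10 = 18/223 = pi_Q  (ok)
  86/223*13/20 + 18/223*1/5 + 119/223*1/2 = 119/223 = pi_R  (ok)

Answer: 86/223 18/223 119/223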